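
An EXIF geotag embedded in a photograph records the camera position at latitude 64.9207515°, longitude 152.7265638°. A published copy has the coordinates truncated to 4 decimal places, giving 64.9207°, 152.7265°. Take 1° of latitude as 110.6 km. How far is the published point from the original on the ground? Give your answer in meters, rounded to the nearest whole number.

Δlat = 64.9207515 − 64.9207 = +0.0000515°; Δlon = 152.7265638 − 152.7265 = +0.0000638°.
North–south shift: 0.0000515 × 110600 = 5.6959 m.
E–W at 64.9207°: 0.0000638° × 110600 × cos 64.9207° = 0.0000638 × 110600 × 0.4239 ≈ 2.99096 m.
Combined displacement = (5.6959² + 2.99096²)^½ ≈ 6.43344 m.

6 meters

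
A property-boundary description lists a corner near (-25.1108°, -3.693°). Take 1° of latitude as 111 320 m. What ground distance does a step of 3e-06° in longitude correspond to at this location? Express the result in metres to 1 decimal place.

0.3 metres

3e-06° of longitude at 25.1108° is 3e-06 × 111320 × cos 25.1108° ≈ 3e-06 × 100799 = 0.302397 m.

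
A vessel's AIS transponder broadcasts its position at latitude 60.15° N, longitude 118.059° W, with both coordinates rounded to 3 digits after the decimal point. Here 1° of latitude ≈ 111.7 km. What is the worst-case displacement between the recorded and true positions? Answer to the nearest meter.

62 meters

Rounding to 3 decimal places leaves each coordinate within ±0.0005° of the true value.
N–S: 0.0005° × 111700 m/° = 55.85 m.
E–W at 60.15°: 0.0005° × 111700 × cos 60.15° = 0.0005 × 111700 × 0.4977 ≈ 27.7983 m.
Combining orthogonally: (55.85² + 27.7983²)^½ ≈ 62.3856 m.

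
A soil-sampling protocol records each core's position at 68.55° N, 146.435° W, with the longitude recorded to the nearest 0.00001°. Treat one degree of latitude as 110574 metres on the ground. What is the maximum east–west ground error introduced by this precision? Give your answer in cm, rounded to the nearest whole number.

20 cm

Rounding to 5 decimal places leaves the longitude within ±5e-06° of the true value.
One degree of longitude at 68.55° is 110574 × cos 68.55° ≈ 110574 × 0.3657 = 40435.7 m.
East–west error: 5e-06° × 40435.7 m/° ≈ 0.202179 m.
That is 0.202179 m = 20.218 cm.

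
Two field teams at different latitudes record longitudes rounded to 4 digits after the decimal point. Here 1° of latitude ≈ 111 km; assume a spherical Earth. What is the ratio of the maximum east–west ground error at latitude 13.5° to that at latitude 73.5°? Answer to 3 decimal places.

Rounding to 4 decimal places leaves the longitude within ±5e-05° of the true value.
At 13.5°: 5e-05° × 111000 × cos 13.5° = 5e-05 × 111000 × 0.9724 ≈ 5.3967 m.
Error at 73.5° = 5e-05° × 111000 × cos 73.5° ≈ 5.55 × 0.2840 = 1.5763 m.
Ratio: 5.3967 / 1.5763 = cos 13.5° / cos 73.5° ≈ 3.4237.

3.424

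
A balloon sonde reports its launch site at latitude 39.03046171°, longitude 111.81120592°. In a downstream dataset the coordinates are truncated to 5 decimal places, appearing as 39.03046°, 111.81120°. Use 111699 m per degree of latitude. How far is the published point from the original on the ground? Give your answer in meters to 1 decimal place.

0.5 meters

The latitude changed by +0.00000171° and the longitude by +0.00000592°.
N–S: 0.00000171° × 111699 m/° = 0.191005 m.
E–W at 39.0305°: 0.00000592° × 111699 × cos 39.0305° = 0.00000592 × 111699 × 0.7768 ≈ 0.513673 m.
Distance: √(0.191005² + 0.513673²) ≈ 0.548035 m.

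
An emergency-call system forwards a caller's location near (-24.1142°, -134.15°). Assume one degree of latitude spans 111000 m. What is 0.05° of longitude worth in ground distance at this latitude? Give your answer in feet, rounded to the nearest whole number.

0.05° of longitude at 24.1142° is 0.05 × 111000 × cos 24.1142° ≈ 0.05 × 101313 = 5065.67 m.
In feet: 5065.67 m ÷ 0.3048 ≈ 16620 ft.

16620 feet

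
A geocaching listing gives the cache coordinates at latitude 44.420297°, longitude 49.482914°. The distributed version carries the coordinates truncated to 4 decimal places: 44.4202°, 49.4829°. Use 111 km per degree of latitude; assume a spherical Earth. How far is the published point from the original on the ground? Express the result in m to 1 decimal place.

10.8 m

Δlat = 44.420297 − 44.4202 = +0.000097°; Δlon = 49.482914 − 49.4829 = +0.000014°.
North–south shift: 0.000097 × 111000 = 10.767 m.
E–W at 44.4202°: 0.000014° × 111000 × cos 44.4202° = 0.000014 × 111000 × 0.7142 ≈ 1.10991 m.
Combined displacement = (10.767² + 1.10991²)^½ ≈ 10.8241 m.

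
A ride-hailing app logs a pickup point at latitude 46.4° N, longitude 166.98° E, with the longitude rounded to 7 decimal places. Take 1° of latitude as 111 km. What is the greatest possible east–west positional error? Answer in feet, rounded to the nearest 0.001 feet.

Rounding to 7 decimal places leaves the longitude within ±5e-08° of the true value.
One degree of longitude at 46.4° is 111000 × cos 46.4° ≈ 111000 × 0.6896 = 76547.8 m.
East–west error: 5e-08° × 76547.8 m/° ≈ 0.00382739 m.
In feet: 0.00382739 m ÷ 0.3048 ≈ 0.012557 ft.

0.013 feet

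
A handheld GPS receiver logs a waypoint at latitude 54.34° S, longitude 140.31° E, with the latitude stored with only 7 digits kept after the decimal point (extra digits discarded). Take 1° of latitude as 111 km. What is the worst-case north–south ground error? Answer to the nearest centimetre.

Truncating at 7 decimal places can drop up to a full unit in the last place, so the latitude may be off by as much as 1e-07°.
North–south distance: 1e-07° × 111000 m/° = 0.0111 m.
That is 0.0111 m = 1.11 cm.

1 centimetres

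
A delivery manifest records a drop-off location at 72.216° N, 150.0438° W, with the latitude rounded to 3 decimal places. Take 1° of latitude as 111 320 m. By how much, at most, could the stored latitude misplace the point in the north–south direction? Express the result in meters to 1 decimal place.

Rounding to 3 decimal places leaves the latitude within ±0.0005° of the true value.
So the N–S error is at most 0.0005 × 111320 = 55.66 m.

55.7 meters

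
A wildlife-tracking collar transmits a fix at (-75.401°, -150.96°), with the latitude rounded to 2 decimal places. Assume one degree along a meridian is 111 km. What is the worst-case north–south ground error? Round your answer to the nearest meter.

Rounding to 2 decimal places leaves the latitude within ±0.005° of the true value.
So the N–S error is at most 0.005 × 111000 = 555 m.

555 meters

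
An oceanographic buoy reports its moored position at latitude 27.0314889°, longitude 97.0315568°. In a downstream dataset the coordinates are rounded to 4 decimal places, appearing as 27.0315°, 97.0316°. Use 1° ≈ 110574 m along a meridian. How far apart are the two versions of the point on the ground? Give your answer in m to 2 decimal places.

Δlat = 27.0314889 − 27.0315 = -0.0000111°; Δlon = 97.0315568 − 97.0316 = -0.0000432°.
N–S: -0.0000111° × 110574 m/° = -1.22737 m.
East–west at this latitude: -0.0000432° × 110574 × cos 27.0315° ≈ -0.0000432 × 98494.5 = -4.25496 m.
Combined displacement = (1.22737² + 4.25496²)^½ ≈ 4.42845 m.

4.43 m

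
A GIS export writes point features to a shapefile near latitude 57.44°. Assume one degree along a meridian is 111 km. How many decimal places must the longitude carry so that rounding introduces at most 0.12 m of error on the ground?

At 57.44° one degree of longitude covers 111000 × cos 57.44° ≈ 111000 × 0.5382 ≈ 59738.3 m.
N decimal places → at most half a unit in the last place, 0.5 × 10⁻ᴺ° = 59738.3/2 × 10⁻ᴺ m.
Setting 29869.1 × 10⁻ᴺ ≤ 0.12 gives 10ᴺ ≥ 2.489e+05, i.e. N ≥ 5.40.
So 6 decimal places suffice (0.0299 m); 5 would allow up to 0.299 m.

6 decimal places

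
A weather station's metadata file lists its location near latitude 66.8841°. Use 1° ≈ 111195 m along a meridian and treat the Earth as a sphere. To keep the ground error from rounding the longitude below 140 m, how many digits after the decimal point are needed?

At 66.8841° one degree of longitude covers 111195 × cos 66.8841° ≈ 111195 × 0.3926 ≈ 43654.3 m.
With N decimal places the half-ulp bound is 0.5·10⁻ᴺ°, or 0.5·10⁻ᴺ × 43654.3 m on the ground.
Need 0.5 × 43654.3 × 10⁻ᴺ ≤ 140 → 10⁻ᴺ ≤ 6.414e-03, so N ≥ 2.19.
At 2 places the error can reach 218 m, but 3 places keeps it to 21.8 m.

3 decimal places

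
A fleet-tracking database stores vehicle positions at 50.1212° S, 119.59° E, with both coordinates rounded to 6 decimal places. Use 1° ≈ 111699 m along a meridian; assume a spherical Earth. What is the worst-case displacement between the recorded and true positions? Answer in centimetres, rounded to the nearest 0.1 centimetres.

6.6 centimetres

Rounding to 6 decimal places leaves each coordinate within ±5e-07° of the true value.
North–south component: 5e-07° × 111699 = 0.0558495 m.
E–W at 50.1212°: 5e-07° × 111699 × cos 50.1212° = 5e-07 × 111699 × 0.6412 ≈ 0.0358088 m.
Worst case both components are at the extreme and orthogonal: √(0.0558495² + 0.0358088²) ≈ 0.0663433 m.
That is 0.0663433 m = 6.6343 cm.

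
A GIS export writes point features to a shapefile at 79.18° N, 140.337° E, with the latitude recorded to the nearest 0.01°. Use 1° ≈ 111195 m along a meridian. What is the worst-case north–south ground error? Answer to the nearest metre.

556 metres

Rounding to 2 decimal places leaves the latitude within ±0.005° of the true value.
Along the meridian that is 0.005° × 111195 m/° = 555.975 m.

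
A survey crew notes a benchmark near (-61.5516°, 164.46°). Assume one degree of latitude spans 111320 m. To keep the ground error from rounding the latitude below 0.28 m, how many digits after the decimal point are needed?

One degree of latitude covers 111320 m.
Rounding to N decimal places gives at most 0.5 × 10⁻ᴺ degrees of error, i.e. 0.5 × 10⁻ᴺ × 111320 m.
Setting 55660 × 10⁻ᴺ ≤ 0.28 gives 10ᴺ ≥ 1.988e+05, i.e. N ≥ 5.30.
At 5 places the error can reach 0.557 m, but 6 places keeps it to 0.0557 m.

6 decimal places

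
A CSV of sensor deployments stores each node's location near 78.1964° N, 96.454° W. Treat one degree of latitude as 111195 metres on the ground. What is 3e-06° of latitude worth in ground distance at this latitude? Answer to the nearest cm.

33 cm

Along a meridian 3e-06° is 3e-06 × 111195 = 0.333585 m.
That is 0.333585 m = 33.358 cm.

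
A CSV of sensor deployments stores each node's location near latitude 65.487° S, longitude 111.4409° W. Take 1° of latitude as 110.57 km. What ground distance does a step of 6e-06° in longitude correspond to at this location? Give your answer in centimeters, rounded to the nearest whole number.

One degree of longitude here spans 110570 × cos 65.487° = 110570 × 0.4149 ≈ 45875.5 m; 6e-06° of that is 0.275253 m.
That is 0.275253 m = 27.525 cm.

28 centimeters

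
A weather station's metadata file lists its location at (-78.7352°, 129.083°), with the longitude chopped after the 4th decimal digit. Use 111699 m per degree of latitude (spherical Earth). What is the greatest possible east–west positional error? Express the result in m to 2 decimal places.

2.18 m

Truncating at 4 decimal places can drop up to a full unit in the last place, so the longitude may be off by as much as 0.0001°.
At latitude 78.7352° a degree of longitude spans 111699 m × cos 78.7352° = 111699 × 0.1953 ≈ 21819.7 m.
East–west error: 0.0001° × 21819.7 m/° ≈ 2.18197 m.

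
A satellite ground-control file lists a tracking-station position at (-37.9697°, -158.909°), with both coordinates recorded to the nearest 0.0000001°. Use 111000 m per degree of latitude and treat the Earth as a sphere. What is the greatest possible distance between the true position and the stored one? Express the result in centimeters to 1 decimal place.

Rounding to 7 decimal places leaves each coordinate within ±5e-08° of the true value.
N–S: 5e-08° × 111000 m/° = 0.00555 m.
East–west component at 37.9697°: 5e-08° × 111000 × cos 37.9697° ≈ 5e-08 × 87505.3 ≈ 0.00437527 m.
Combining orthogonally: (0.00555² + 0.00437527²)^½ ≈ 0.00706721 m.
That is 0.00706721 m = 0.70672 cm.

0.7 centimeters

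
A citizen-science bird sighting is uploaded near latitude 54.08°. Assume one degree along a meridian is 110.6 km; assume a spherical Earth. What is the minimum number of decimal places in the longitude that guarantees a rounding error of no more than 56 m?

3 decimal places

At 54.08° one degree of longitude covers 110600 × cos 54.08° ≈ 110600 × 0.5867 ≈ 64884.1 m.
With N decimal places the half-ulp bound is 0.5·10⁻ᴺ°, or 0.5·10⁻ᴺ × 64884.1 m on the ground.
Need 0.5 × 64884.1 × 10⁻ᴺ ≤ 56 → 10⁻ᴺ ≤ 1.726e-03, so N ≥ 2.76.
At 2 places the error can reach 324 m, but 3 places keeps it to 32.4 m.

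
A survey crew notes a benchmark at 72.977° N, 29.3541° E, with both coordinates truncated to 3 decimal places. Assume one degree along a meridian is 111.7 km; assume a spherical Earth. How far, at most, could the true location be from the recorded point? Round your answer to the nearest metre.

Truncating at 3 decimal places can drop up to a full unit in the last place, so each coordinate may be off by as much as 0.001°.
Latitude error → 0.001 × 111700 = 111.7 m along the meridian.
East–west component at 72.977°: 0.001° × 111700 × cos 72.977° ≈ 0.001 × 32700.8 ≈ 32.7008 m.
Combining orthogonally: (111.7² + 32.7008²)^½ ≈ 116.388 m.

116 metres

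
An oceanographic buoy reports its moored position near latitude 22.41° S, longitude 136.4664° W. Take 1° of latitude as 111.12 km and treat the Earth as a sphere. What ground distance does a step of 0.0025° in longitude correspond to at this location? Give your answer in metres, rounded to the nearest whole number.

257 metres

At 22.41° a degree of longitude is 111120 × cos 22.41° ≈ 102728 m, so 0.0025° corresponds to 256.82 m.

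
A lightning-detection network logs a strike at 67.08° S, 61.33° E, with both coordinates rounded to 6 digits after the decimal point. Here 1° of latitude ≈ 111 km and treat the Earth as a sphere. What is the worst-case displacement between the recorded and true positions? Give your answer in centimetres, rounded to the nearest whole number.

6 centimetres

Rounding to 6 decimal places leaves each coordinate within ±5e-07° of the true value.
North–south component: 5e-07° × 111000 = 0.0555 m.
Longitude error → 5e-07 × 111000 × cos 67.08° = 5e-07 × 111000 × 0.3894 ≈ 0.0216142 m.
Combining orthogonally: (0.0555² + 0.0216142²)^½ ≈ 0.0595603 m.
That is 0.0595603 m = 5.956 cm.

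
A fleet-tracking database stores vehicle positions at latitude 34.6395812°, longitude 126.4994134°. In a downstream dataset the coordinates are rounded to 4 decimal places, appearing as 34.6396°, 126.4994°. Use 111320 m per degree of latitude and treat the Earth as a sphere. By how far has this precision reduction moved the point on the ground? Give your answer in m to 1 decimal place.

Δlat = 34.6395812 − 34.6396 = -0.0000188°; Δlon = 126.4994134 − 126.4994 = +0.0000134°.
N–S: -0.0000188° × 111320 m/° = -2.09282 m.
East–west at this latitude: 0.0000134° × 111320 × cos 34.6396° ≈ 0.0000134 × 91587.8 = 1.22728 m.
Hypotenuse of the two orthogonal shifts: √(2.09282² + 1.22728²) = 2.42613 m.

2.4 m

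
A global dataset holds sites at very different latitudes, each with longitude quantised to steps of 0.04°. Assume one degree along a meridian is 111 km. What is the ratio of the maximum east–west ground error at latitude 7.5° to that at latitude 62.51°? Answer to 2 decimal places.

With a 0.04° grid the true value lies within half a step, ±0.04°/2 = ±0.02°, of the stored one.
At 7.5°: 0.02° × 111000 × cos 7.5° = 0.02 × 111000 × 0.9914 ≈ 2201 m.
Error at 62.51° = 0.02° × 111000 × cos 62.51° ≈ 2220 × 0.4616 = 1024.7 m.
The ratio reduces to cos 7.5° / cos 62.51° = 0.9914/0.4616 ≈ 2.1479.

2.15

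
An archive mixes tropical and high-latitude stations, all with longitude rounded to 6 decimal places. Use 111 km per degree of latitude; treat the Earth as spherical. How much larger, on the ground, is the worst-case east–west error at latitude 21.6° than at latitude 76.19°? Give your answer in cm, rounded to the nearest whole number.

Rounding to 6 decimal places leaves the longitude within ±5e-07° of the true value.
At 21.6°: 5e-07° × 111000 × cos 21.6° = 5e-07 × 111000 × 0.9298 ≈ 0.051603 m.
Error at 76.19° = 5e-07° × 111000 × cos 76.19° ≈ 0.0555 × 0.2387 = 0.013248 m.
Difference: 0.051603 − 0.013248 = 0.038355 m.
That is 0.0383546 m = 3.8355 cm.

4 cm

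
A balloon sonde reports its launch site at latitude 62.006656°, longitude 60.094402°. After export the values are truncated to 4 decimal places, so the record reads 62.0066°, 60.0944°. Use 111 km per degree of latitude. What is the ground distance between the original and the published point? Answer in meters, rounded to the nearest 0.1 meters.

6.2 meters

The latitude changed by +0.000056° and the longitude by +0.000002°.
North–south shift: 0.000056 × 111000 = 6.216 m.
East–west at this latitude: 0.000002° × 111000 × cos 62.0066° ≈ 0.000002 × 52100.1 = 0.1042 m.
Hypotenuse of the two orthogonal shifts: √(6.216² + 0.1042²) = 6.21687 m.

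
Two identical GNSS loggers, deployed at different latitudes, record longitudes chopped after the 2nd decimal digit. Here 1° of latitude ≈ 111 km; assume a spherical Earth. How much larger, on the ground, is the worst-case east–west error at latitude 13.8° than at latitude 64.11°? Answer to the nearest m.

593 m

Truncating at 2 decimal places can drop up to a full unit in the last place, so the longitude may be off by as much as 0.01°.
At 13.8°: 0.01° × 111000 × cos 13.8° = 0.01 × 111000 × 0.9711 ≈ 1078 m.
At 64.11°: 0.01° × 111000 × cos 64.11° = 0.01 × 111000 × 0.4366 ≈ 484.68 m.
Difference: 1078 − 484.68 = 593.28 m.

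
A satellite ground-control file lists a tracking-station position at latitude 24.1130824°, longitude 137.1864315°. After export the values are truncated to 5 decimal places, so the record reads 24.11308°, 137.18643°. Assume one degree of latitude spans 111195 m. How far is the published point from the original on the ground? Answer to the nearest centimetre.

31 centimetres

The latitude changed by +0.0000024° and the longitude by +0.0000015°.
N–S: 0.0000024° × 111195 m/° = 0.266868 m.
East–west at this latitude: 0.0000015° × 111195 × cos 24.1131° ≈ 0.0000015 × 101492 = 0.152238 m.
Hypotenuse of the two orthogonal shifts: √(0.266868² + 0.152238²) = 0.307238 m.
That is 0.307238 m = 30.724 cm.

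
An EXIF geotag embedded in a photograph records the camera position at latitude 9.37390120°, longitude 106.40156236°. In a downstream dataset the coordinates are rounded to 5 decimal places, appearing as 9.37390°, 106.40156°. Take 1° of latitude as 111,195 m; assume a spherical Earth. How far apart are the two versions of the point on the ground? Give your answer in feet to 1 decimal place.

1.0 feet

The latitude changed by +0.00000120° and the longitude by +0.00000236°.
North–south shift: 0.00000120 × 111195 = 0.133434 m.
East–west at this latitude: 0.00000236° × 111195 × cos 9.3739° ≈ 0.00000236 × 109710 = 0.258916 m.
Hypotenuse of the two orthogonal shifts: √(0.133434² + 0.258916²) = 0.291277 m.
Converting: 0.291277 m × 3.2808 ft/m ≈ 0.95563 ft.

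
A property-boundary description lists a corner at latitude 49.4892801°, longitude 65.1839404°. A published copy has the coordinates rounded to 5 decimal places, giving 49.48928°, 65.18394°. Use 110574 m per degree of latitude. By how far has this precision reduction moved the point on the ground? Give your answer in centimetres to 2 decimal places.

The latitude changed by +0.0000001° and the longitude by +0.0000004°.
North–south shift: 0.0000001 × 110574 = 0.0110574 m.
East–west at this latitude: 0.0000004° × 110574 × cos 49.4893° ≈ 0.0000004 × 71827.8 = 0.0287311 m.
Hypotenuse of the two orthogonal shifts: √(0.0110574² + 0.0287311²) = 0.0307854 m.
That is 0.0307854 m = 3.0785 cm.

3.08 centimetres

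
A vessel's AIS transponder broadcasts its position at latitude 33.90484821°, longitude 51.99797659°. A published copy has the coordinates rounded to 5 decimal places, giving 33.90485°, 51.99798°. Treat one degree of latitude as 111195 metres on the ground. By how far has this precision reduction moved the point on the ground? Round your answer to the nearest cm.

Δlat = 33.90484821 − 33.90485 = -0.00000179°; Δlon = 51.99797659 − 51.99798 = -0.00000341°.
N–S: -0.00000179° × 111195 m/° = -0.199039 m.
East–west at this latitude: -0.00000341° × 111195 × cos 33.9049° ≈ -0.00000341 × 92288 = -0.314702 m.
Distance: √(0.199039² + 0.314702²) ≈ 0.372363 m.
That is 0.372363 m = 37.236 cm.

37 cm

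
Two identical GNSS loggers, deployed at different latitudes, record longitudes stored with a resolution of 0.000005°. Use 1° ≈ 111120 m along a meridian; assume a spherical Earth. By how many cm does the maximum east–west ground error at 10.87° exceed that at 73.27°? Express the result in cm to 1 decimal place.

With a 0.000005° grid the true value lies within half a step, ±0.000005°/2 = ±2.5e-06°, of the stored one.
At 10.87°: 2.5e-06° × 111120 × cos 10.87° = 2.5e-06 × 111120 × 0.9821 ≈ 0.27282 m.
Error at 73.27° = 2.5e-06° × 111120 × cos 73.27° ≈ 0.2778 × 0.2879 = 0.079968 m.
So the lower-latitude error exceeds the higher by 0.27282 − 0.079968 = 0.19285 m.
That is 0.192848 m = 19.285 cm.

19.3 cm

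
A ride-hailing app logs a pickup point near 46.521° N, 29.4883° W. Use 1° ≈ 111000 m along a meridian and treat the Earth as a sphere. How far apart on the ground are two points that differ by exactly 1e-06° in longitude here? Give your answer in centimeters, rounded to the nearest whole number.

8 centimeters

One degree of longitude here spans 111000 × cos 46.521° = 111000 × 0.6881 ≈ 76377.8 m; 1e-06° of that is 0.0763778 m.
That is 0.0763778 m = 7.6378 cm.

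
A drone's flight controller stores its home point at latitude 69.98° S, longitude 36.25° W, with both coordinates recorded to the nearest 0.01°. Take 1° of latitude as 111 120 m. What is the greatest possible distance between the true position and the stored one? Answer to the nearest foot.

1927 feet

Rounding to 2 decimal places leaves each coordinate within ±0.005° of the true value.
Latitude error → 0.005 × 111120 = 555.6 m along the meridian.
East–west component at 69.98°: 0.005° × 111120 × cos 69.98° ≈ 0.005 × 38041.7 ≈ 190.209 m.
Worst case both components are at the extreme and orthogonal: √(555.6² + 190.209²) ≈ 587.257 m.
Converting: 587.257 m × 3.2808 ft/m ≈ 1926.7 ft.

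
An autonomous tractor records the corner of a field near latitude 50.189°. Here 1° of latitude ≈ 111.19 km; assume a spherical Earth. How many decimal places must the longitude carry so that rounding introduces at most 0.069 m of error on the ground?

At 50.189° one degree of longitude covers 111190 × cos 50.189° ≈ 111190 × 0.6403 ≈ 71190.2 m.
N decimal places → at most half a unit in the last place, 0.5 × 10⁻ᴺ° = 71190.2/2 × 10⁻ᴺ m.
Setting 35595.1 × 10⁻ᴺ ≤ 0.069 gives 10ᴺ ≥ 5.159e+05, i.e. N ≥ 5.71.
So 6 decimal places suffice (0.0356 m); 5 would allow up to 0.356 m.

6 decimal places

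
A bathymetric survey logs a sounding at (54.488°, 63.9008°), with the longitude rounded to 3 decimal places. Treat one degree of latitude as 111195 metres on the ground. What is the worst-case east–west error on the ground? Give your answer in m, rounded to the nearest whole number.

Rounding to 3 decimal places leaves the longitude within ±0.0005° of the true value.
At latitude 54.488° a degree of longitude spans 111195 m × cos 54.488° = 111195 × 0.5809 ≈ 64590.2 m.
East–west error: 0.0005° × 64590.2 m/° ≈ 32.2951 m.

32 m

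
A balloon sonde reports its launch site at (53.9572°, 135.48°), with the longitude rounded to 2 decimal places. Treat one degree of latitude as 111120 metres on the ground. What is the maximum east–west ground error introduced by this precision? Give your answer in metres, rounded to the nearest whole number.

Rounding to 2 decimal places leaves the longitude within ±0.005° of the true value.
One degree of longitude at 53.9572° is 111120 × cos 53.9572° ≈ 111120 × 0.5884 = 65381.8 m.
East–west error: 0.005° × 65381.8 m/° ≈ 326.909 m.

327 metres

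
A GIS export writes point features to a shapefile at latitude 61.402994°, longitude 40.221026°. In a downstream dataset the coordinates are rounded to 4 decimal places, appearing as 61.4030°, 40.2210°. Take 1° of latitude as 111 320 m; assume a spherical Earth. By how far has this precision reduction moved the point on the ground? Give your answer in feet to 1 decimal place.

Δlat = 61.402994 − 61.4030 = -0.000006°; Δlon = 40.221026 − 40.2210 = +0.000026°.
North–south shift: -0.000006 × 111320 = -0.66792 m.
E–W at 61.403°: 0.000026° × 111320 × cos 61.403° = 0.000026 × 111320 × 0.4786 ≈ 1.38535 m.
Distance: √(0.66792² + 1.38535²) ≈ 1.53796 m.
In feet: 1.53796 m ÷ 0.3048 ≈ 5.0458 ft.

5.0 feet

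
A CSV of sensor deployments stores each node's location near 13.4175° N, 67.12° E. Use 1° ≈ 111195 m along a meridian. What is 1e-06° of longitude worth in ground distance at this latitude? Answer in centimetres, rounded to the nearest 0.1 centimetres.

1e-06° of longitude at 13.4175° is 1e-06 × 111195 × cos 13.4175° ≈ 1e-06 × 108160 = 0.10816 m.
That is 0.10816 m = 10.816 cm.

10.8 centimetres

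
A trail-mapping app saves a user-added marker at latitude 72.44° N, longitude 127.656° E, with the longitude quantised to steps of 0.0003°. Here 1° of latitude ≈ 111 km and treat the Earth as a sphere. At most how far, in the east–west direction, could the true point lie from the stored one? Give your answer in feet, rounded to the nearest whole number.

16 feet

With a 0.0003° grid the true value lies within half a step, ±0.0003°/2 = ±0.00015°, of the stored one.
At latitude 72.44° a degree of longitude spans 111000 m × cos 72.44° = 111000 × 0.3017 ≈ 33489.2 m.
East–west error: 0.00015° × 33489.2 m/° ≈ 5.02338 m.
In feet: 5.02338 m ÷ 0.3048 ≈ 16.481 ft.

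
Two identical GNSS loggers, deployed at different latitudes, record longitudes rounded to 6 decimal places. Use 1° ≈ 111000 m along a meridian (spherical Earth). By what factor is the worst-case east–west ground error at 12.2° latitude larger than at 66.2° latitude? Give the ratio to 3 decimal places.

2.422

Rounding to 6 decimal places leaves the longitude within ±5e-07° of the true value.
At 12.2°: 5e-07° × 111000 × cos 12.2° = 5e-07 × 111000 × 0.9774 ≈ 0.054247 m.
At 66.2°: 5e-07° × 111000 × cos 66.2° = 5e-07 × 111000 × 0.4035 ≈ 0.022397 m.
The ratio reduces to cos 12.2° / cos 66.2° = 0.9774/0.4035 ≈ 2.4221.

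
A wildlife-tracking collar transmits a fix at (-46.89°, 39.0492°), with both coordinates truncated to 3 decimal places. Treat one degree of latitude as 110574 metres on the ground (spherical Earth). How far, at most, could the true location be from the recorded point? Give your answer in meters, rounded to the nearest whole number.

Truncating at 3 decimal places can drop up to a full unit in the last place, so each coordinate may be off by as much as 0.001°.
Latitude error → 0.001 × 110574 = 110.574 m along the meridian.
Longitude error → 0.001 × 110574 × cos 46.89° = 0.001 × 110574 × 0.6834 ≈ 75.5664 m.
Worst case both components are at the extreme and orthogonal: √(110.574² + 75.5664²) ≈ 133.929 m.

134 meters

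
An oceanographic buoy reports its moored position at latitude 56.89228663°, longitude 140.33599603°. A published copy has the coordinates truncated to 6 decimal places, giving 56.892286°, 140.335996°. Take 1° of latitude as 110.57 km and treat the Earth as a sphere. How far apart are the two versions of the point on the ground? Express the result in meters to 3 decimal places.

The latitude changed by +0.00000063° and the longitude by +0.00000003°.
N–S: 0.00000063° × 110570 m/° = 0.0696591 m.
East–west at this latitude: 0.00000003° × 110570 × cos 56.8923° ≈ 0.00000003 × 60395 = 0.00181185 m.
Combined displacement = (0.0696591² + 0.00181185²)^½ ≈ 0.0696827 m.

0.070 meters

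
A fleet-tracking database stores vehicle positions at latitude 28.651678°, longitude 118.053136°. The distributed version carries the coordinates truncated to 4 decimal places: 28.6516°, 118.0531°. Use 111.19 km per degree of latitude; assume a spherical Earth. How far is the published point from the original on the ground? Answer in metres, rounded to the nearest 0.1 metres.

Δlat = 28.651678 − 28.6516 = +0.000078°; Δlon = 118.053136 − 118.0531 = +0.000036°.
N–S: 0.000078° × 111190 m/° = 8.67282 m.
East–west at this latitude: 0.000036° × 111190 × cos 28.6516° ≈ 0.000036 × 97575 = 3.5127 m.
Hypotenuse of the two orthogonal shifts: √(8.67282² + 3.5127²) = 9.35718 m.

9.4 metres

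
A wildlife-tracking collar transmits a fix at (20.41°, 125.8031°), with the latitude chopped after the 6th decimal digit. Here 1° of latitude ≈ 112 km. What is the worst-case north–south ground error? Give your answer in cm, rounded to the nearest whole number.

Truncating at 6 decimal places can drop up to a full unit in the last place, so the latitude may be off by as much as 1e-06°.
So the N–S error is at most 1e-06 × 112000 = 0.112 m.
That is 0.112 m = 11.2 cm.

11 cm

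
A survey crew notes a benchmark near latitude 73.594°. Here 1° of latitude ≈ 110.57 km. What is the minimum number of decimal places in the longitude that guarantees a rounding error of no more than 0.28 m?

5 decimal places

At 73.594° one degree of longitude covers 110570 × cos 73.594° ≈ 110570 × 0.2824 ≈ 31229.6 m.
With N decimal places the half-ulp bound is 0.5·10⁻ᴺ°, or 0.5·10⁻ᴺ × 31229.6 m on the ground.
Need 0.5 × 31229.6 × 10⁻ᴺ ≤ 0.28 → 10⁻ᴺ ≤ 1.793e-05, so N ≥ 4.75.
So 5 decimal places suffice (0.156 m); 4 would allow up to 1.56 m.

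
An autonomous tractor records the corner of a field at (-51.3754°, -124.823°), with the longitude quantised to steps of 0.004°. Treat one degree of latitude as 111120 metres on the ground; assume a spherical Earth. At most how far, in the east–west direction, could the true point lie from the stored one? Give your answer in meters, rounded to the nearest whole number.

With a 0.004° grid the true value lies within half a step, ±0.004°/2 = ±0.002°, of the stored one.
At latitude 51.3754° a degree of longitude spans 111120 m × cos 51.3754° = 111120 × 0.6242 ≈ 69362.8 m.
Maximum E–W displacement: 0.002 × 69362.8 = 138.726 m.

139 meters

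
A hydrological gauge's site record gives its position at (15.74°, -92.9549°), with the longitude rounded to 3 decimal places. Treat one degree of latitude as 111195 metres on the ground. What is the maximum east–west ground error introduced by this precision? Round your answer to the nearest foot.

Rounding to 3 decimal places leaves the longitude within ±0.0005° of the true value.
Parallels shrink by cos φ, so at 15.74° a degree of longitude is 111195 × 0.9625 ≈ 107025 m.
So at most 0.0005° × 107025 ≈ 53.5127 m east–west.
In feet: 53.5127 m ÷ 0.3048 ≈ 175.57 ft.

176 feet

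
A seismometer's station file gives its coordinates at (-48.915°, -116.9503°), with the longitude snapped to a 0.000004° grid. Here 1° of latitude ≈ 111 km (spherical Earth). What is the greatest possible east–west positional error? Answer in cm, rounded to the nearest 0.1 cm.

14.6 cm

With a 0.000004° grid the true value lies within half a step, ±0.000004°/2 = ±2e-06°, of the stored one.
At latitude 48.915° a degree of longitude spans 111000 m × cos 48.915° = 111000 × 0.6572 ≈ 72946.8 m.
Maximum E–W displacement: 2e-06 × 72946.8 = 0.145894 m.
That is 0.145894 m = 14.589 cm.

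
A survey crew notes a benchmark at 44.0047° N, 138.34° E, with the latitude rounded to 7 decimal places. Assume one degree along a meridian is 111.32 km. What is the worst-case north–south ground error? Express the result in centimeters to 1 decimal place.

Rounding to 7 decimal places leaves the latitude within ±5e-08° of the true value.
North–south distance: 5e-08° × 111320 m/° = 0.005566 m.
That is 0.005566 m = 0.5566 cm.

0.6 centimeters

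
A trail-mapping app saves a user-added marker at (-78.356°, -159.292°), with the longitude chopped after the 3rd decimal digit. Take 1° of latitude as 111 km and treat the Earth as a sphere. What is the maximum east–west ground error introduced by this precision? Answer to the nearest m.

22 m

Truncating at 3 decimal places can drop up to a full unit in the last place, so the longitude may be off by as much as 0.001°.
Parallels shrink by cos φ, so at 78.356° a degree of longitude is 111000 × 0.2018 ≈ 22403.1 m.
East–west error: 0.001° × 22403.1 m/° ≈ 22.4031 m.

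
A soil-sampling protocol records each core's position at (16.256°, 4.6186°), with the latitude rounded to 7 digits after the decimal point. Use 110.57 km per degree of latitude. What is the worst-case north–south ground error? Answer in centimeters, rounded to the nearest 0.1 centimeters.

0.6 centimeters

Rounding to 7 decimal places leaves the latitude within ±5e-08° of the true value.
So the N–S error is at most 5e-08 × 110570 = 0.0055285 m.
That is 0.0055285 m = 0.55285 cm.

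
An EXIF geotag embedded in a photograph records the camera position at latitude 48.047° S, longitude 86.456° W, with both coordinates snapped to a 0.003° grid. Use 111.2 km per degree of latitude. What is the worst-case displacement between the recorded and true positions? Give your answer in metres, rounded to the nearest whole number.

201 metres

With a 0.003° grid the true value lies within half a step, ±0.003°/2 = ±0.0015°, of the stored one.
North–south component: 0.0015° × 111200 = 166.8 m.
Longitude error → 0.0015 × 111200 × cos 48.047° = 0.0015 × 111200 × 0.6685 ≈ 111.509 m.
The two errors are perpendicular, so the maximum displacement is √(166.8² + 111.509²) ≈ 200.64 m.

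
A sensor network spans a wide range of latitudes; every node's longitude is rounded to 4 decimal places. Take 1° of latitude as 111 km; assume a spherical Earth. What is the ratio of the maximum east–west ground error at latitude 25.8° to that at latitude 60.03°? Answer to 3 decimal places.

Rounding to 4 decimal places leaves the longitude within ±5e-05° of the true value.
Error at 25.8° = 5e-05° × 111000 × cos 25.8° ≈ 5.55 × 0.9003 = 4.9968 m.
At 60.03°: 5e-05° × 111000 × cos 60.03° = 5e-05 × 111000 × 0.4995 ≈ 2.7725 m.
Ratio: 4.9968 / 2.7725 = cos 25.8° / cos 60.03° ≈ 1.8023.

1.802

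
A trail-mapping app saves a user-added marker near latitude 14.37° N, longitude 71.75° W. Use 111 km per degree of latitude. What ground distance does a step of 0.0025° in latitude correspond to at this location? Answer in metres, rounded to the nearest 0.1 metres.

277.5 metres

Along a meridian 0.0025° is 0.0025 × 111000 = 277.5 m.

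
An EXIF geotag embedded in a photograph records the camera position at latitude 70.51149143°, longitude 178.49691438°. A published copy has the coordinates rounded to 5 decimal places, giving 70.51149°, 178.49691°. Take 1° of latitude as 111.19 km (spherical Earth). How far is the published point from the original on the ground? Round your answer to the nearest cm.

23 cm

The latitude changed by +0.00000143° and the longitude by +0.00000438°.
North–south shift: 0.00000143 × 111190 = 0.159002 m.
E–W at 70.5115°: 0.00000438° × 111190 × cos 70.5115° = 0.00000438 × 111190 × 0.3336 ≈ 0.162476 m.
Combined displacement = (0.159002² + 0.162476²)^½ ≈ 0.227332 m.
That is 0.227332 m = 22.733 cm.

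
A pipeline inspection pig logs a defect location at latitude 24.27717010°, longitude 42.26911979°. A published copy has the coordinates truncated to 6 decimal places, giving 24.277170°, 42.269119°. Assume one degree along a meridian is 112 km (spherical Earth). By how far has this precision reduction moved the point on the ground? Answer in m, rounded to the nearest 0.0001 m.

Δlat = 24.27717010 − 24.277170 = +0.00000010°; Δlon = 42.26911979 − 42.269119 = +0.00000079°.
North–south shift: 0.00000010 × 112000 = 0.0112 m.
E–W at 24.2772°: 0.00000079° × 112000 × cos 24.2772° = 0.00000079 × 112000 × 0.9116 ≈ 0.0806555 m.
Distance: √(0.0112² + 0.0806555²) ≈ 0.0814294 m.

0.0814 m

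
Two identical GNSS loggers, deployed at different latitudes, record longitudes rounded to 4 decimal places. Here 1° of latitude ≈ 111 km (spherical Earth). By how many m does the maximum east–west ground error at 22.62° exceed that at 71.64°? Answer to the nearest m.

3 m

Rounding to 4 decimal places leaves the longitude within ±5e-05° of the true value.
Error at 22.62° = 5e-05° × 111000 × cos 22.62° ≈ 5.55 × 0.9231 = 5.1231 m.
Error at 71.64° = 5e-05° × 111000 × cos 71.64° ≈ 5.55 × 0.3150 = 1.7482 m.
Difference: 5.1231 − 1.7482 = 3.3749 m.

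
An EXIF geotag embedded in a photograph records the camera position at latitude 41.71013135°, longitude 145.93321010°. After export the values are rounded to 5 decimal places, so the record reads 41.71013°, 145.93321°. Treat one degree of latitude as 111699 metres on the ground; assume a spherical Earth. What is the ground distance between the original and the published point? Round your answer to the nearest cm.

The latitude changed by +0.00000135° and the longitude by +0.00000010°.
North–south shift: 0.00000135 × 111699 = 0.150794 m.
East–west at this latitude: 0.00000010° × 111699 × cos 41.7101° ≈ 0.00000010 × 83385.6 = 0.00833856 m.
Hypotenuse of the two orthogonal shifts: √(0.150794² + 0.00833856²) = 0.151024 m.
That is 0.151024 m = 15.102 cm.

15 cm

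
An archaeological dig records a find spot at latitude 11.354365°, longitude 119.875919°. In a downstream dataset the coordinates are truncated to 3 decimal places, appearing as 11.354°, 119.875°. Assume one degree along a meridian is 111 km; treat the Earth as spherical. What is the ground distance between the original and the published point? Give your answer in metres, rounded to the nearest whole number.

108 metres

The latitude changed by +0.000365° and the longitude by +0.000919°.
N–S: 0.000365° × 111000 m/° = 40.515 m.
E–W at 11.354°: 0.000919° × 111000 × cos 11.354° = 0.000919 × 111000 × 0.9804 ≈ 100.013 m.
Combined displacement = (40.515² + 100.013²)^½ ≈ 107.907 m.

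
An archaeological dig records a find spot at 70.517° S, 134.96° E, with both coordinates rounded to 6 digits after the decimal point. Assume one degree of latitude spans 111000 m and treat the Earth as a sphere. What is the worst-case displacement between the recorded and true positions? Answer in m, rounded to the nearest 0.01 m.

Rounding to 6 decimal places leaves each coordinate within ±5e-07° of the true value.
Latitude error → 5e-07 × 111000 = 0.0555 m along the meridian.
Longitude error → 5e-07 × 111000 × cos 70.517° = 5e-07 × 111000 × 0.3335 ≈ 0.0185108 m.
Combining orthogonally: (0.0555² + 0.0185108²)^½ ≈ 0.0585055 m.

0.06 m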